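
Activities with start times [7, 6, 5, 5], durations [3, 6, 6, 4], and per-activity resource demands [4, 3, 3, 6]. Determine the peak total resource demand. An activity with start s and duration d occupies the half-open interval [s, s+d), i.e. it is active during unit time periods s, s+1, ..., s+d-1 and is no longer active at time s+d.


Each activity i is active on [start_i, start_i + duration_i).
Compute total resource usage per time slot:
  t=0: active resources = [], total = 0
  t=1: active resources = [], total = 0
  t=2: active resources = [], total = 0
  t=3: active resources = [], total = 0
  t=4: active resources = [], total = 0
  t=5: active resources = [3, 6], total = 9
  t=6: active resources = [3, 3, 6], total = 12
  t=7: active resources = [4, 3, 3, 6], total = 16
  t=8: active resources = [4, 3, 3, 6], total = 16
  t=9: active resources = [4, 3, 3], total = 10
  t=10: active resources = [3, 3], total = 6
  t=11: active resources = [3], total = 3
Peak resource demand = 16

16


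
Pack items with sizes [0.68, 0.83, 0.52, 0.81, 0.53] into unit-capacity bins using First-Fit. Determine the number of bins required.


Place items sequentially using First-Fit:
  Item 0.68 -> new Bin 1
  Item 0.83 -> new Bin 2
  Item 0.52 -> new Bin 3
  Item 0.81 -> new Bin 4
  Item 0.53 -> new Bin 5
Total bins used = 5

5


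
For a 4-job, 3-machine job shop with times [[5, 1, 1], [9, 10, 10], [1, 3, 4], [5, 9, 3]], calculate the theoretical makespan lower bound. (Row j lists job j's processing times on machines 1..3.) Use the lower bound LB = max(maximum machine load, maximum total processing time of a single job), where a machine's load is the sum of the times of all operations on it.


Machine loads:
  Machine 1: 5 + 9 + 1 + 5 = 20
  Machine 2: 1 + 10 + 3 + 9 = 23
  Machine 3: 1 + 10 + 4 + 3 = 18
Max machine load = 23
Job totals:
  Job 1: 7
  Job 2: 29
  Job 3: 8
  Job 4: 17
Max job total = 29
Lower bound = max(23, 29) = 29

29


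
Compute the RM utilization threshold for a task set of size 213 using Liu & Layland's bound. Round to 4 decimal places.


Compute 2^(1/213) = 1.0032595128
Subtract 1: 1.0032595128 - 1 = 0.0032595128
Multiply by n: 213 * 0.0032595128 = 0.6942762264
Round to 4 dp: 0.6943

0.6943


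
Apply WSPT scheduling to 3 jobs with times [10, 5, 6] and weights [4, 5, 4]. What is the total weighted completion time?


Compute p/w ratios and sort ascending (WSPT): [(5, 5), (6, 4), (10, 4)]
Compute weighted completion times:
  Job (p=5,w=5): C=5, w*C=5*5=25
  Job (p=6,w=4): C=11, w*C=4*11=44
  Job (p=10,w=4): C=21, w*C=4*21=84
Total weighted completion time = 153

153


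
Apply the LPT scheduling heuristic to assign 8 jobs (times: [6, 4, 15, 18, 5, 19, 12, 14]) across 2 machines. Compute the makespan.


Sort jobs in decreasing order (LPT): [19, 18, 15, 14, 12, 6, 5, 4]
Assign each job to the least loaded machine:
  Machine 1: jobs [19, 14, 12], load = 45
  Machine 2: jobs [18, 15, 6, 5, 4], load = 48
Makespan = max load = 48

48


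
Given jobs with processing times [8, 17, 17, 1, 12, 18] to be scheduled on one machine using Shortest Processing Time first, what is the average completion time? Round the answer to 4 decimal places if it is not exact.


Sort jobs by processing time (SPT order): [1, 8, 12, 17, 17, 18]
Compute completion times sequentially:
  Job 1: processing = 1, completes at 1
  Job 2: processing = 8, completes at 9
  Job 3: processing = 12, completes at 21
  Job 4: processing = 17, completes at 38
  Job 5: processing = 17, completes at 55
  Job 6: processing = 18, completes at 73
Sum of completion times = 197
Average completion time = 197/6 = 32.8333

32.8333


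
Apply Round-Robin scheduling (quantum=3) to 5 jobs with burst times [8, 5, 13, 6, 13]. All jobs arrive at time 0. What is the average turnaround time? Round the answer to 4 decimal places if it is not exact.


Time quantum = 3
Execution trace:
  J1 runs 3 units, time = 3
  J2 runs 3 units, time = 6
  J3 runs 3 units, time = 9
  J4 runs 3 units, time = 12
  J5 runs 3 units, time = 15
  J1 runs 3 units, time = 18
  J2 runs 2 units, time = 20
  J3 runs 3 units, time = 23
  J4 runs 3 units, time = 26
  J5 runs 3 units, time = 29
  J1 runs 2 units, time = 31
  J3 runs 3 units, time = 34
  J5 runs 3 units, time = 37
  J3 runs 3 units, time = 40
  J5 runs 3 units, time = 43
  J3 runs 1 units, time = 44
  J5 runs 1 units, time = 45
Finish times: [31, 20, 44, 26, 45]
Average turnaround = 166/5 = 33.2

33.2


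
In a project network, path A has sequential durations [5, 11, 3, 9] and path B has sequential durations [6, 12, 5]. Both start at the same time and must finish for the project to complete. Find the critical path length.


Path A total = 5 + 11 + 3 + 9 = 28
Path B total = 6 + 12 + 5 = 23
Critical path = longest path = max(28, 23) = 28

28


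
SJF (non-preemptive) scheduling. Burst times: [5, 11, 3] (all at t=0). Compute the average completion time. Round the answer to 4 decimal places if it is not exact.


SJF order (ascending): [3, 5, 11]
Completion times:
  Job 1: burst=3, C=3
  Job 2: burst=5, C=8
  Job 3: burst=11, C=19
Average completion = 30/3 = 10.0

10.0


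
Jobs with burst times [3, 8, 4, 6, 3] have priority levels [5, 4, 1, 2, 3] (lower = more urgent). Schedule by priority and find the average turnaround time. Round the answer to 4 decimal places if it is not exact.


Sort by priority (ascending = highest first):
Order: [(1, 4), (2, 6), (3, 3), (4, 8), (5, 3)]
Completion times:
  Priority 1, burst=4, C=4
  Priority 2, burst=6, C=10
  Priority 3, burst=3, C=13
  Priority 4, burst=8, C=21
  Priority 5, burst=3, C=24
Average turnaround = 72/5 = 14.4

14.4


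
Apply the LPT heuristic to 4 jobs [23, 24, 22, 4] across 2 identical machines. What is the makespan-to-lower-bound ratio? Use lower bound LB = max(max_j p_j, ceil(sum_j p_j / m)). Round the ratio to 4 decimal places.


LPT order: [24, 23, 22, 4]
Machine loads after assignment: [28, 45]
LPT makespan = 45
Lower bound = max(max_job, ceil(total/2)) = max(24, 37) = 37
Ratio = 45 / 37 = 1.2162

1.2162


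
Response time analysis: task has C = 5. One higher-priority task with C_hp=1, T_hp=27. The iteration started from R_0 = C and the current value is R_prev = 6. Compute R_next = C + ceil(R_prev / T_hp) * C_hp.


R_next = C + ceil(R_prev / T_hp) * C_hp
ceil(6 / 27) = ceil(0.2222) = 1
Interference = 1 * 1 = 1
R_next = 5 + 1 = 6
R_next = R_prev, so the iteration has converged (response time = 6).

6


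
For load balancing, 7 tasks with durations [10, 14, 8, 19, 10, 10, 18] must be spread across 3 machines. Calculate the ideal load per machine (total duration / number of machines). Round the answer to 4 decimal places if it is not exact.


Total processing time = 10 + 14 + 8 + 19 + 10 + 10 + 18 = 89
Number of machines = 3
Ideal balanced load = 89 / 3 = 29.6667

29.6667


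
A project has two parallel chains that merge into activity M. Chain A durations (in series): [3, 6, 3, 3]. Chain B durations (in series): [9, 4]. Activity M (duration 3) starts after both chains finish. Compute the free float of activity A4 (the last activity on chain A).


ES(A4) = sum of predecessors on chain A = 12
EF(A4) = ES + duration = 12 + 3 = 15
Successor of A4 is M. ES(M) = max(sum(A), sum(B)) = max(15, 13) = 15
Free float = ES(successor) - EF(current) = 15 - 15 = 0

0


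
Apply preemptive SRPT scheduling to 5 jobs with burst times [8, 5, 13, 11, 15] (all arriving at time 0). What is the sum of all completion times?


Since all jobs arrive at t=0, SRPT equals SPT ordering.
SPT order: [5, 8, 11, 13, 15]
Completion times:
  Job 1: p=5, C=5
  Job 2: p=8, C=13
  Job 3: p=11, C=24
  Job 4: p=13, C=37
  Job 5: p=15, C=52
Total completion time = 5 + 13 + 24 + 37 + 52 = 131

131


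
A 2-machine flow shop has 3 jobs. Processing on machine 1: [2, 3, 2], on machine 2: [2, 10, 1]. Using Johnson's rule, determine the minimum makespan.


Apply Johnson's rule:
  Group 1 (a <= b): [(1, 2, 2), (2, 3, 10)]
  Group 2 (a > b): [(3, 2, 1)]
Optimal job order: [1, 2, 3]
Schedule:
  Job 1: M1 done at 2, M2 done at 4
  Job 2: M1 done at 5, M2 done at 15
  Job 3: M1 done at 7, M2 done at 16
Makespan = 16

16


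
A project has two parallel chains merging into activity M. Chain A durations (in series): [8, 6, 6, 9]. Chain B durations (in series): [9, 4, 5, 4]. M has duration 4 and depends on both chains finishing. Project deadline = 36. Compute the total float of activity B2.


Forward pass: ES(B2) = sum of predecessors on chain B = 9
EF = ES + duration = 9 + 4 = 13
Backward pass: LF(M) = deadline = 36; LS(M) = 36 - 4 = 32
LF(B2) = LS(M) - sum(successors on chain B) = 32 - 9 = 23
LS = LF - duration = 23 - 4 = 19
Total float = LS - ES = 19 - 9 = 10

10


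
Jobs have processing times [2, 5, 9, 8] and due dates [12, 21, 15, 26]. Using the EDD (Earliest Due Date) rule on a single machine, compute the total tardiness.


Sort by due date (EDD order): [(2, 12), (9, 15), (5, 21), (8, 26)]
Compute completion times and tardiness:
  Job 1: p=2, d=12, C=2, tardiness=max(0,2-12)=0
  Job 2: p=9, d=15, C=11, tardiness=max(0,11-15)=0
  Job 3: p=5, d=21, C=16, tardiness=max(0,16-21)=0
  Job 4: p=8, d=26, C=24, tardiness=max(0,24-26)=0
Total tardiness = 0

0


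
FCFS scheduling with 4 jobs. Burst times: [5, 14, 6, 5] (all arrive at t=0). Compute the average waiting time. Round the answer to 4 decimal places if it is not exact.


FCFS order (as given): [5, 14, 6, 5]
Waiting times:
  Job 1: wait = 0
  Job 2: wait = 5
  Job 3: wait = 19
  Job 4: wait = 25
Sum of waiting times = 49
Average waiting time = 49/4 = 12.25

12.25


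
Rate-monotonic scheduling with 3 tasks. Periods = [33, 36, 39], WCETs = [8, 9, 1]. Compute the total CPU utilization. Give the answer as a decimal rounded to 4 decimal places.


Compute individual utilizations (exact fractions):
  Task 1: C/T = 8/33 (approx. 0.2424)
  Task 2: C/T = 9/36 = 1/4 (approx. 0.25)
  Task 3: C/T = 1/39 (approx. 0.0256)
Total utilization U = 8/33 + 1/4 + 1/39 = 889/1716
Rounded to 4 decimal places: U = 0.5181
RM (Liu & Layland) bound for 3 tasks = 0.779763; compare with U = 889/1716 (approx. 0.518065)
U <= bound, so schedulable by RM sufficient condition.

0.5181


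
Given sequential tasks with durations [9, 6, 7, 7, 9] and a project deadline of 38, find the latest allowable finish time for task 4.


LF(activity 4) = deadline - sum of successor durations
Successors: activities 5 through 5 with durations [9]
Sum of successor durations = 9
LF = 38 - 9 = 29

29


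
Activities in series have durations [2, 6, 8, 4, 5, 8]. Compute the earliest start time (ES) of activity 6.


Activity 6 starts after activities 1 through 5 complete.
Predecessor durations: [2, 6, 8, 4, 5]
ES = 2 + 6 + 8 + 4 + 5 = 25

25


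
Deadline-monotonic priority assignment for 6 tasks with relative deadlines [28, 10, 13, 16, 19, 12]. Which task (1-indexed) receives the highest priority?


Sort tasks by relative deadline (ascending):
  Task 2: deadline = 10
  Task 6: deadline = 12
  Task 3: deadline = 13
  Task 4: deadline = 16
  Task 5: deadline = 19
  Task 1: deadline = 28
Priority order (highest first): [2, 6, 3, 4, 5, 1]
Highest priority task = 2

2


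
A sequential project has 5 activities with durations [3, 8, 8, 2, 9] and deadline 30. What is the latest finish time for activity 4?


LF(activity 4) = deadline - sum of successor durations
Successors: activities 5 through 5 with durations [9]
Sum of successor durations = 9
LF = 30 - 9 = 21

21


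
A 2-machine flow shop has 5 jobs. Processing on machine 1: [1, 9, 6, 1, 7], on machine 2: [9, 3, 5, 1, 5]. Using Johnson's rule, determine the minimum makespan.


Apply Johnson's rule:
  Group 1 (a <= b): [(1, 1, 9), (4, 1, 1)]
  Group 2 (a > b): [(3, 6, 5), (5, 7, 5), (2, 9, 3)]
Optimal job order: [1, 4, 3, 5, 2]
Schedule:
  Job 1: M1 done at 1, M2 done at 10
  Job 4: M1 done at 2, M2 done at 11
  Job 3: M1 done at 8, M2 done at 16
  Job 5: M1 done at 15, M2 done at 21
  Job 2: M1 done at 24, M2 done at 27
Makespan = 27

27


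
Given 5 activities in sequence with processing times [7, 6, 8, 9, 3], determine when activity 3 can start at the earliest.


Activity 3 starts after activities 1 through 2 complete.
Predecessor durations: [7, 6]
ES = 7 + 6 = 13

13


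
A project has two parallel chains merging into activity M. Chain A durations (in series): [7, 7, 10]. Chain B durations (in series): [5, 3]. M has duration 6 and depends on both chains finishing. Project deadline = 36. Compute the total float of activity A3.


Forward pass: ES(A3) = sum of predecessors on chain A = 14
EF = ES + duration = 14 + 10 = 24
Backward pass: LF(M) = deadline = 36; LS(M) = 36 - 6 = 30
LF(A3) = LS(M) - sum(successors on chain A) = 30 - 0 = 30
LS = LF - duration = 30 - 10 = 20
Total float = LS - ES = 20 - 14 = 6

6


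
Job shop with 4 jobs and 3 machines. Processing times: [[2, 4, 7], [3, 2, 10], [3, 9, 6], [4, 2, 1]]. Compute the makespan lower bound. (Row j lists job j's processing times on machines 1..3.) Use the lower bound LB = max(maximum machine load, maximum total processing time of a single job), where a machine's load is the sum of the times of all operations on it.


Machine loads:
  Machine 1: 2 + 3 + 3 + 4 = 12
  Machine 2: 4 + 2 + 9 + 2 = 17
  Machine 3: 7 + 10 + 6 + 1 = 24
Max machine load = 24
Job totals:
  Job 1: 13
  Job 2: 15
  Job 3: 18
  Job 4: 7
Max job total = 18
Lower bound = max(24, 18) = 24

24


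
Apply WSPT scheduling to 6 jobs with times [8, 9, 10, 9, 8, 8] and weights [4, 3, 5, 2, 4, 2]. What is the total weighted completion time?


Compute p/w ratios and sort ascending (WSPT): [(8, 4), (10, 5), (8, 4), (9, 3), (8, 2), (9, 2)]
Compute weighted completion times:
  Job (p=8,w=4): C=8, w*C=4*8=32
  Job (p=10,w=5): C=18, w*C=5*18=90
  Job (p=8,w=4): C=26, w*C=4*26=104
  Job (p=9,w=3): C=35, w*C=3*35=105
  Job (p=8,w=2): C=43, w*C=2*43=86
  Job (p=9,w=2): C=52, w*C=2*52=104
Total weighted completion time = 521

521


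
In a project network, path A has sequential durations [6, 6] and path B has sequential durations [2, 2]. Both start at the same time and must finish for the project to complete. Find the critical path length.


Path A total = 6 + 6 = 12
Path B total = 2 + 2 = 4
Critical path = longest path = max(12, 4) = 12

12


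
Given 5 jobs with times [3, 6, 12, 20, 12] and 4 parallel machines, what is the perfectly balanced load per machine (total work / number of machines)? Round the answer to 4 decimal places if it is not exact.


Total processing time = 3 + 6 + 12 + 20 + 12 = 53
Number of machines = 4
Ideal balanced load = 53 / 4 = 13.25

13.25


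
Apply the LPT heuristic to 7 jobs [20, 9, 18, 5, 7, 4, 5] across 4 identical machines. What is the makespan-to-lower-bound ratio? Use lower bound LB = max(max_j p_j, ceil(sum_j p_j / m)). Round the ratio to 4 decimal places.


LPT order: [20, 18, 9, 7, 5, 5, 4]
Machine loads after assignment: [20, 18, 14, 16]
LPT makespan = 20
Lower bound = max(max_job, ceil(total/4)) = max(20, 17) = 20
Ratio = 20 / 20 = 1.0

1.0


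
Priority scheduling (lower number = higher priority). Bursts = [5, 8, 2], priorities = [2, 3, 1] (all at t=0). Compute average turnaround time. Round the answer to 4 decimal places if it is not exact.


Sort by priority (ascending = highest first):
Order: [(1, 2), (2, 5), (3, 8)]
Completion times:
  Priority 1, burst=2, C=2
  Priority 2, burst=5, C=7
  Priority 3, burst=8, C=15
Average turnaround = 24/3 = 8.0

8.0


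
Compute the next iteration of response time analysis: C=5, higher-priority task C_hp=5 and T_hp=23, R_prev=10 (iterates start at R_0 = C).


R_next = C + ceil(R_prev / T_hp) * C_hp
ceil(10 / 23) = ceil(0.4348) = 1
Interference = 1 * 5 = 5
R_next = 5 + 5 = 10
R_next = R_prev, so the iteration has converged (response time = 10).

10


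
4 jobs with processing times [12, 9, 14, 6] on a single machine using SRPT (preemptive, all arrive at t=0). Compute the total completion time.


Since all jobs arrive at t=0, SRPT equals SPT ordering.
SPT order: [6, 9, 12, 14]
Completion times:
  Job 1: p=6, C=6
  Job 2: p=9, C=15
  Job 3: p=12, C=27
  Job 4: p=14, C=41
Total completion time = 6 + 15 + 27 + 41 = 89

89


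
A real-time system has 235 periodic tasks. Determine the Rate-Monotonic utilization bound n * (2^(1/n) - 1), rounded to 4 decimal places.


Compute 2^(1/235) = 1.0029539167
Subtract 1: 1.0029539167 - 1 = 0.0029539167
Multiply by n: 235 * 0.0029539167 = 0.6941704245
Round to 4 dp: 0.6942

0.6942


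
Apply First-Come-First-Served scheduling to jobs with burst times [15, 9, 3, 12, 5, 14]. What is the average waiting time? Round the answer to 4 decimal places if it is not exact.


FCFS order (as given): [15, 9, 3, 12, 5, 14]
Waiting times:
  Job 1: wait = 0
  Job 2: wait = 15
  Job 3: wait = 24
  Job 4: wait = 27
  Job 5: wait = 39
  Job 6: wait = 44
Sum of waiting times = 149
Average waiting time = 149/6 = 24.8333

24.8333


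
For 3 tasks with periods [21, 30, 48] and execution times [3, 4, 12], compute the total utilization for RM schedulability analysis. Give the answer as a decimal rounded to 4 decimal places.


Compute individual utilizations (exact fractions):
  Task 1: C/T = 3/21 = 1/7 (approx. 0.1429)
  Task 2: C/T = 4/30 = 2/15 (approx. 0.1333)
  Task 3: C/T = 12/48 = 1/4 (approx. 0.25)
Total utilization U = 1/7 + 2/15 + 1/4 = 221/420
Rounded to 4 decimal places: U = 0.5262
RM (Liu & Layland) bound for 3 tasks = 0.779763; compare with U = 221/420 (approx. 0.526190)
U <= bound, so schedulable by RM sufficient condition.

0.5262


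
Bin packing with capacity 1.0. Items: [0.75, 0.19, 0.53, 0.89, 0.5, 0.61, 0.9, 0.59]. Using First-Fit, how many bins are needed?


Place items sequentially using First-Fit:
  Item 0.75 -> new Bin 1
  Item 0.19 -> Bin 1 (now 0.94)
  Item 0.53 -> new Bin 2
  Item 0.89 -> new Bin 3
  Item 0.5 -> new Bin 4
  Item 0.61 -> new Bin 5
  Item 0.9 -> new Bin 6
  Item 0.59 -> new Bin 7
Total bins used = 7

7


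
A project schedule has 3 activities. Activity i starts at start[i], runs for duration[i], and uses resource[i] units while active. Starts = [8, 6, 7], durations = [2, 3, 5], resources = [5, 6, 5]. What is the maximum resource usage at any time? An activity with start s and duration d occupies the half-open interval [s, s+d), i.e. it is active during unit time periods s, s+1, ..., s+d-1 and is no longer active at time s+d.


Each activity i is active on [start_i, start_i + duration_i).
Compute total resource usage per time slot:
  t=0: active resources = [], total = 0
  t=1: active resources = [], total = 0
  t=2: active resources = [], total = 0
  t=3: active resources = [], total = 0
  t=4: active resources = [], total = 0
  t=5: active resources = [], total = 0
  t=6: active resources = [6], total = 6
  t=7: active resources = [6, 5], total = 11
  t=8: active resources = [5, 6, 5], total = 16
  t=9: active resources = [5, 5], total = 10
  t=10: active resources = [5], total = 5
  t=11: active resources = [5], total = 5
Peak resource demand = 16

16


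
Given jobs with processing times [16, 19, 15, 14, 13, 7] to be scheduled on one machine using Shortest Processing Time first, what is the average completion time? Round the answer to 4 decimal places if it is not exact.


Sort jobs by processing time (SPT order): [7, 13, 14, 15, 16, 19]
Compute completion times sequentially:
  Job 1: processing = 7, completes at 7
  Job 2: processing = 13, completes at 20
  Job 3: processing = 14, completes at 34
  Job 4: processing = 15, completes at 49
  Job 5: processing = 16, completes at 65
  Job 6: processing = 19, completes at 84
Sum of completion times = 259
Average completion time = 259/6 = 43.1667

43.1667


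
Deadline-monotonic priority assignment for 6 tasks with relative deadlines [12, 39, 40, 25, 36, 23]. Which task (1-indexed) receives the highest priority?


Sort tasks by relative deadline (ascending):
  Task 1: deadline = 12
  Task 6: deadline = 23
  Task 4: deadline = 25
  Task 5: deadline = 36
  Task 2: deadline = 39
  Task 3: deadline = 40
Priority order (highest first): [1, 6, 4, 5, 2, 3]
Highest priority task = 1

1


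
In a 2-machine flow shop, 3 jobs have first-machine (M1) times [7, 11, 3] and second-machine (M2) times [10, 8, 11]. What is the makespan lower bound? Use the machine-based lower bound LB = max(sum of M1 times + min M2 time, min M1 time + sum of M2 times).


LB1 = sum(M1 times) + min(M2 times) = 21 + 8 = 29
LB2 = min(M1 times) + sum(M2 times) = 3 + 29 = 32
Lower bound = max(LB1, LB2) = max(29, 32) = 32

32


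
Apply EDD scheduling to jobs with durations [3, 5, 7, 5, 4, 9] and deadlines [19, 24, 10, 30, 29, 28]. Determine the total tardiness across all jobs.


Sort by due date (EDD order): [(7, 10), (3, 19), (5, 24), (9, 28), (4, 29), (5, 30)]
Compute completion times and tardiness:
  Job 1: p=7, d=10, C=7, tardiness=max(0,7-10)=0
  Job 2: p=3, d=19, C=10, tardiness=max(0,10-19)=0
  Job 3: p=5, d=24, C=15, tardiness=max(0,15-24)=0
  Job 4: p=9, d=28, C=24, tardiness=max(0,24-28)=0
  Job 5: p=4, d=29, C=28, tardiness=max(0,28-29)=0
  Job 6: p=5, d=30, C=33, tardiness=max(0,33-30)=3
Total tardiness = 3

3


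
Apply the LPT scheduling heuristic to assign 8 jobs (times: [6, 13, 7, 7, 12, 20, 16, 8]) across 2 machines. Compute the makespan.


Sort jobs in decreasing order (LPT): [20, 16, 13, 12, 8, 7, 7, 6]
Assign each job to the least loaded machine:
  Machine 1: jobs [20, 12, 7, 6], load = 45
  Machine 2: jobs [16, 13, 8, 7], load = 44
Makespan = max load = 45

45


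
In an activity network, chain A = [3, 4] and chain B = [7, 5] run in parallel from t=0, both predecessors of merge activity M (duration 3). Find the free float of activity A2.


ES(A2) = sum of predecessors on chain A = 3
EF(A2) = ES + duration = 3 + 4 = 7
Successor of A2 is M. ES(M) = max(sum(A), sum(B)) = max(7, 12) = 12
Free float = ES(successor) - EF(current) = 12 - 7 = 5

5


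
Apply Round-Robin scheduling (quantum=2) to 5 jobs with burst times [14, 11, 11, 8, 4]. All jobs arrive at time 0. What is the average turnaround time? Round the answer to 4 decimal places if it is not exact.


Time quantum = 2
Execution trace:
  J1 runs 2 units, time = 2
  J2 runs 2 units, time = 4
  J3 runs 2 units, time = 6
  J4 runs 2 units, time = 8
  J5 runs 2 units, time = 10
  J1 runs 2 units, time = 12
  J2 runs 2 units, time = 14
  J3 runs 2 units, time = 16
  J4 runs 2 units, time = 18
  J5 runs 2 units, time = 20
  J1 runs 2 units, time = 22
  J2 runs 2 units, time = 24
  J3 runs 2 units, time = 26
  J4 runs 2 units, time = 28
  J1 runs 2 units, time = 30
  J2 runs 2 units, time = 32
  J3 runs 2 units, time = 34
  J4 runs 2 units, time = 36
  J1 runs 2 units, time = 38
  J2 runs 2 units, time = 40
  J3 runs 2 units, time = 42
  J1 runs 2 units, time = 44
  J2 runs 1 units, time = 45
  J3 runs 1 units, time = 46
  J1 runs 2 units, time = 48
Finish times: [48, 45, 46, 36, 20]
Average turnaround = 195/5 = 39.0

39.0


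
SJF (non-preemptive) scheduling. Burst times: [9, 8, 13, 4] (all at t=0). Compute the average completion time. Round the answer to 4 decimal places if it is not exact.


SJF order (ascending): [4, 8, 9, 13]
Completion times:
  Job 1: burst=4, C=4
  Job 2: burst=8, C=12
  Job 3: burst=9, C=21
  Job 4: burst=13, C=34
Average completion = 71/4 = 17.75

17.75


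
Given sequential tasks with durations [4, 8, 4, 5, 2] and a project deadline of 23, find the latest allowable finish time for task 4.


LF(activity 4) = deadline - sum of successor durations
Successors: activities 5 through 5 with durations [2]
Sum of successor durations = 2
LF = 23 - 2 = 21

21


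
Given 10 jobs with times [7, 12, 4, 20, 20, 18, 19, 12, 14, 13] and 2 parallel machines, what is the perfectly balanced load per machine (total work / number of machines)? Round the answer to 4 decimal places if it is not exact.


Total processing time = 7 + 12 + 4 + 20 + 20 + 18 + 19 + 12 + 14 + 13 = 139
Number of machines = 2
Ideal balanced load = 139 / 2 = 69.5

69.5


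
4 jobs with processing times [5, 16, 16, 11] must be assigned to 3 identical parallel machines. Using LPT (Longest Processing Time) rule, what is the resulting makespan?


Sort jobs in decreasing order (LPT): [16, 16, 11, 5]
Assign each job to the least loaded machine:
  Machine 1: jobs [16], load = 16
  Machine 2: jobs [16], load = 16
  Machine 3: jobs [11, 5], load = 16
Makespan = max load = 16

16


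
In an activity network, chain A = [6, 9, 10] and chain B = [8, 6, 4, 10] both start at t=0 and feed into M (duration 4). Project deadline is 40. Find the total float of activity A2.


Forward pass: ES(A2) = sum of predecessors on chain A = 6
EF = ES + duration = 6 + 9 = 15
Backward pass: LF(M) = deadline = 40; LS(M) = 40 - 4 = 36
LF(A2) = LS(M) - sum(successors on chain A) = 36 - 10 = 26
LS = LF - duration = 26 - 9 = 17
Total float = LS - ES = 17 - 6 = 11

11


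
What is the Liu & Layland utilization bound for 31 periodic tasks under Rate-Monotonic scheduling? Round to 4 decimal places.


Compute 2^(1/31) = 1.0226114356
Subtract 1: 1.0226114356 - 1 = 0.0226114356
Multiply by n: 31 * 0.0226114356 = 0.7009545036
Round to 4 dp: 0.7010

0.7010


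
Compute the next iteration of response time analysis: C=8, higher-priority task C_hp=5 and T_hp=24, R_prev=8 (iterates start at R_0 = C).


R_next = C + ceil(R_prev / T_hp) * C_hp
ceil(8 / 24) = ceil(0.3333) = 1
Interference = 1 * 5 = 5
R_next = 8 + 5 = 13

13


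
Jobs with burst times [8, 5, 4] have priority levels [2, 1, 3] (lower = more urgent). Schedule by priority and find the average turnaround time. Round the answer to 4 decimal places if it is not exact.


Sort by priority (ascending = highest first):
Order: [(1, 5), (2, 8), (3, 4)]
Completion times:
  Priority 1, burst=5, C=5
  Priority 2, burst=8, C=13
  Priority 3, burst=4, C=17
Average turnaround = 35/3 = 11.6667

11.6667


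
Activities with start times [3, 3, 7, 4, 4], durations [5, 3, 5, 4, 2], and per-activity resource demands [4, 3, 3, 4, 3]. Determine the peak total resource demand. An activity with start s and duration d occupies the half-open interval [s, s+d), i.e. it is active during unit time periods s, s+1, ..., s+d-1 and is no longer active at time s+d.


Each activity i is active on [start_i, start_i + duration_i).
Compute total resource usage per time slot:
  t=0: active resources = [], total = 0
  t=1: active resources = [], total = 0
  t=2: active resources = [], total = 0
  t=3: active resources = [4, 3], total = 7
  t=4: active resources = [4, 3, 4, 3], total = 14
  t=5: active resources = [4, 3, 4, 3], total = 14
  t=6: active resources = [4, 4], total = 8
  t=7: active resources = [4, 3, 4], total = 11
  t=8: active resources = [3], total = 3
  t=9: active resources = [3], total = 3
  t=10: active resources = [3], total = 3
  t=11: active resources = [3], total = 3
Peak resource demand = 14

14


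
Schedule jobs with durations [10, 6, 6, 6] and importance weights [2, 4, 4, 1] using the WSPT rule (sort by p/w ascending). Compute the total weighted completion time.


Compute p/w ratios and sort ascending (WSPT): [(6, 4), (6, 4), (10, 2), (6, 1)]
Compute weighted completion times:
  Job (p=6,w=4): C=6, w*C=4*6=24
  Job (p=6,w=4): C=12, w*C=4*12=48
  Job (p=10,w=2): C=22, w*C=2*22=44
  Job (p=6,w=1): C=28, w*C=1*28=28
Total weighted completion time = 144

144


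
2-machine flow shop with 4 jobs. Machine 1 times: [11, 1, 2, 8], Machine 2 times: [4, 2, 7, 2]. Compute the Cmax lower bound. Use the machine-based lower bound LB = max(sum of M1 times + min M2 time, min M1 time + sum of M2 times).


LB1 = sum(M1 times) + min(M2 times) = 22 + 2 = 24
LB2 = min(M1 times) + sum(M2 times) = 1 + 15 = 16
Lower bound = max(LB1, LB2) = max(24, 16) = 24

24


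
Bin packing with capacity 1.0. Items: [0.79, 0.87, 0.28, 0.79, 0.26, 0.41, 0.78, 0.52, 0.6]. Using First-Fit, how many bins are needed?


Place items sequentially using First-Fit:
  Item 0.79 -> new Bin 1
  Item 0.87 -> new Bin 2
  Item 0.28 -> new Bin 3
  Item 0.79 -> new Bin 4
  Item 0.26 -> Bin 3 (now 0.54)
  Item 0.41 -> Bin 3 (now 0.95)
  Item 0.78 -> new Bin 5
  Item 0.52 -> new Bin 6
  Item 0.6 -> new Bin 7
Total bins used = 7

7


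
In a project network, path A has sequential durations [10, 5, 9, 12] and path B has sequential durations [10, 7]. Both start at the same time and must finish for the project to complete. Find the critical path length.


Path A total = 10 + 5 + 9 + 12 = 36
Path B total = 10 + 7 = 17
Critical path = longest path = max(36, 17) = 36

36


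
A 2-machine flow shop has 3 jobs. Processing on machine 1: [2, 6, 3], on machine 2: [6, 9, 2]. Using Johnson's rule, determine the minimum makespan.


Apply Johnson's rule:
  Group 1 (a <= b): [(1, 2, 6), (2, 6, 9)]
  Group 2 (a > b): [(3, 3, 2)]
Optimal job order: [1, 2, 3]
Schedule:
  Job 1: M1 done at 2, M2 done at 8
  Job 2: M1 done at 8, M2 done at 17
  Job 3: M1 done at 11, M2 done at 19
Makespan = 19

19


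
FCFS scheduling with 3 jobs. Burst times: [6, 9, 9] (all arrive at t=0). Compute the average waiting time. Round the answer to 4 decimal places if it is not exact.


FCFS order (as given): [6, 9, 9]
Waiting times:
  Job 1: wait = 0
  Job 2: wait = 6
  Job 3: wait = 15
Sum of waiting times = 21
Average waiting time = 21/3 = 7.0

7.0


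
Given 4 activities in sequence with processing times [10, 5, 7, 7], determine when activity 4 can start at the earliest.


Activity 4 starts after activities 1 through 3 complete.
Predecessor durations: [10, 5, 7]
ES = 10 + 5 + 7 = 22

22


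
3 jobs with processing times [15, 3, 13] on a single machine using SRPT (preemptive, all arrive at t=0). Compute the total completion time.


Since all jobs arrive at t=0, SRPT equals SPT ordering.
SPT order: [3, 13, 15]
Completion times:
  Job 1: p=3, C=3
  Job 2: p=13, C=16
  Job 3: p=15, C=31
Total completion time = 3 + 16 + 31 = 50

50


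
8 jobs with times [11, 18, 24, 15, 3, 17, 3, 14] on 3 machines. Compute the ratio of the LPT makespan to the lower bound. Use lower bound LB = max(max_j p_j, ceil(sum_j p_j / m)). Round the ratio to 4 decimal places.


LPT order: [24, 18, 17, 15, 14, 11, 3, 3]
Machine loads after assignment: [35, 35, 35]
LPT makespan = 35
Lower bound = max(max_job, ceil(total/3)) = max(24, 35) = 35
Ratio = 35 / 35 = 1.0

1.0


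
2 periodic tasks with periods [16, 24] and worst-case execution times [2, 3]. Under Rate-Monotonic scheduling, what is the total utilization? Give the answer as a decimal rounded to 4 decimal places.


Compute individual utilizations (exact fractions):
  Task 1: C/T = 2/16 = 1/8 (approx. 0.125)
  Task 2: C/T = 3/24 = 1/8 (approx. 0.125)
Total utilization U = 1/8 + 1/8 = 1/4
Rounded to 4 decimal places: U = 0.2500
RM (Liu & Layland) bound for 2 tasks = 0.828427; compare with U = 1/4 (approx. 0.250000)
U <= bound, so schedulable by RM sufficient condition.

0.2500


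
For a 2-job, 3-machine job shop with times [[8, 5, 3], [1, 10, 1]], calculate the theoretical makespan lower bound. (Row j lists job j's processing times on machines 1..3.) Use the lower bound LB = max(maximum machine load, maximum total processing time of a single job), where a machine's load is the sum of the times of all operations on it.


Machine loads:
  Machine 1: 8 + 1 = 9
  Machine 2: 5 + 10 = 15
  Machine 3: 3 + 1 = 4
Max machine load = 15
Job totals:
  Job 1: 16
  Job 2: 12
Max job total = 16
Lower bound = max(15, 16) = 16

16


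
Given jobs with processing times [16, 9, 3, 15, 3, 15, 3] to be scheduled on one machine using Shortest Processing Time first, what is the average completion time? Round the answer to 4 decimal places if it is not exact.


Sort jobs by processing time (SPT order): [3, 3, 3, 9, 15, 15, 16]
Compute completion times sequentially:
  Job 1: processing = 3, completes at 3
  Job 2: processing = 3, completes at 6
  Job 3: processing = 3, completes at 9
  Job 4: processing = 9, completes at 18
  Job 5: processing = 15, completes at 33
  Job 6: processing = 15, completes at 48
  Job 7: processing = 16, completes at 64
Sum of completion times = 181
Average completion time = 181/7 = 25.8571

25.8571


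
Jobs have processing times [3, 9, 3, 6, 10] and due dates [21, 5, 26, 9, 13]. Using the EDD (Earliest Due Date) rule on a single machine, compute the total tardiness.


Sort by due date (EDD order): [(9, 5), (6, 9), (10, 13), (3, 21), (3, 26)]
Compute completion times and tardiness:
  Job 1: p=9, d=5, C=9, tardiness=max(0,9-5)=4
  Job 2: p=6, d=9, C=15, tardiness=max(0,15-9)=6
  Job 3: p=10, d=13, C=25, tardiness=max(0,25-13)=12
  Job 4: p=3, d=21, C=28, tardiness=max(0,28-21)=7
  Job 5: p=3, d=26, C=31, tardiness=max(0,31-26)=5
Total tardiness = 34

34


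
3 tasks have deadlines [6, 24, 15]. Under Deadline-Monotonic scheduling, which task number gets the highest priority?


Sort tasks by relative deadline (ascending):
  Task 1: deadline = 6
  Task 3: deadline = 15
  Task 2: deadline = 24
Priority order (highest first): [1, 3, 2]
Highest priority task = 1

1


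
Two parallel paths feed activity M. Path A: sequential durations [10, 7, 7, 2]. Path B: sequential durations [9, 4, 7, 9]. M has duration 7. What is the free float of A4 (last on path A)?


ES(A4) = sum of predecessors on chain A = 24
EF(A4) = ES + duration = 24 + 2 = 26
Successor of A4 is M. ES(M) = max(sum(A), sum(B)) = max(26, 29) = 29
Free float = ES(successor) - EF(current) = 29 - 26 = 3

3


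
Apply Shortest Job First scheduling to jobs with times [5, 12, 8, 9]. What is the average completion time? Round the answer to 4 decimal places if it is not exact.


SJF order (ascending): [5, 8, 9, 12]
Completion times:
  Job 1: burst=5, C=5
  Job 2: burst=8, C=13
  Job 3: burst=9, C=22
  Job 4: burst=12, C=34
Average completion = 74/4 = 18.5

18.5


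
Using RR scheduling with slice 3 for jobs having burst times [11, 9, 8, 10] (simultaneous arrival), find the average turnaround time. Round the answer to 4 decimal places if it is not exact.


Time quantum = 3
Execution trace:
  J1 runs 3 units, time = 3
  J2 runs 3 units, time = 6
  J3 runs 3 units, time = 9
  J4 runs 3 units, time = 12
  J1 runs 3 units, time = 15
  J2 runs 3 units, time = 18
  J3 runs 3 units, time = 21
  J4 runs 3 units, time = 24
  J1 runs 3 units, time = 27
  J2 runs 3 units, time = 30
  J3 runs 2 units, time = 32
  J4 runs 3 units, time = 35
  J1 runs 2 units, time = 37
  J4 runs 1 units, time = 38
Finish times: [37, 30, 32, 38]
Average turnaround = 137/4 = 34.25

34.25


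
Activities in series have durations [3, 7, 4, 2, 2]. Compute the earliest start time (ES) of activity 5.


Activity 5 starts after activities 1 through 4 complete.
Predecessor durations: [3, 7, 4, 2]
ES = 3 + 7 + 4 + 2 = 16

16


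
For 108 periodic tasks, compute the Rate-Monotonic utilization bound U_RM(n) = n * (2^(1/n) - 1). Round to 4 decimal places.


Compute 2^(1/108) = 1.0064386691
Subtract 1: 1.0064386691 - 1 = 0.0064386691
Multiply by n: 108 * 0.0064386691 = 0.6953762628
Round to 4 dp: 0.6954

0.6954


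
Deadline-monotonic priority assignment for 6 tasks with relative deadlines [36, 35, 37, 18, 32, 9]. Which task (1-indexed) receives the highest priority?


Sort tasks by relative deadline (ascending):
  Task 6: deadline = 9
  Task 4: deadline = 18
  Task 5: deadline = 32
  Task 2: deadline = 35
  Task 1: deadline = 36
  Task 3: deadline = 37
Priority order (highest first): [6, 4, 5, 2, 1, 3]
Highest priority task = 6

6


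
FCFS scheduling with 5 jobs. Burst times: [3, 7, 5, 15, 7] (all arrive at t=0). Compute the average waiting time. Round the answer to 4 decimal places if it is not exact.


FCFS order (as given): [3, 7, 5, 15, 7]
Waiting times:
  Job 1: wait = 0
  Job 2: wait = 3
  Job 3: wait = 10
  Job 4: wait = 15
  Job 5: wait = 30
Sum of waiting times = 58
Average waiting time = 58/5 = 11.6

11.6


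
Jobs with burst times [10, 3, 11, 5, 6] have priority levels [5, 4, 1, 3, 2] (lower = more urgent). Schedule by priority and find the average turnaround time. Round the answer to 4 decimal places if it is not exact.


Sort by priority (ascending = highest first):
Order: [(1, 11), (2, 6), (3, 5), (4, 3), (5, 10)]
Completion times:
  Priority 1, burst=11, C=11
  Priority 2, burst=6, C=17
  Priority 3, burst=5, C=22
  Priority 4, burst=3, C=25
  Priority 5, burst=10, C=35
Average turnaround = 110/5 = 22.0

22.0


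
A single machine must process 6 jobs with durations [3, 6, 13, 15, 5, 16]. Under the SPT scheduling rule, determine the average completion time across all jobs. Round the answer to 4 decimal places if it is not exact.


Sort jobs by processing time (SPT order): [3, 5, 6, 13, 15, 16]
Compute completion times sequentially:
  Job 1: processing = 3, completes at 3
  Job 2: processing = 5, completes at 8
  Job 3: processing = 6, completes at 14
  Job 4: processing = 13, completes at 27
  Job 5: processing = 15, completes at 42
  Job 6: processing = 16, completes at 58
Sum of completion times = 152
Average completion time = 152/6 = 25.3333

25.3333


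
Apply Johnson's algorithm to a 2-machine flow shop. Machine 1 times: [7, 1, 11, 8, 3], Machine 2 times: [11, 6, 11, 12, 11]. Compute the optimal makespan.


Apply Johnson's rule:
  Group 1 (a <= b): [(2, 1, 6), (5, 3, 11), (1, 7, 11), (4, 8, 12), (3, 11, 11)]
  Group 2 (a > b): []
Optimal job order: [2, 5, 1, 4, 3]
Schedule:
  Job 2: M1 done at 1, M2 done at 7
  Job 5: M1 done at 4, M2 done at 18
  Job 1: M1 done at 11, M2 done at 29
  Job 4: M1 done at 19, M2 done at 41
  Job 3: M1 done at 30, M2 done at 52
Makespan = 52

52


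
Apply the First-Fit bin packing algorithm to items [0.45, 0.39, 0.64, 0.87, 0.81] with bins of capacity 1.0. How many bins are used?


Place items sequentially using First-Fit:
  Item 0.45 -> new Bin 1
  Item 0.39 -> Bin 1 (now 0.84)
  Item 0.64 -> new Bin 2
  Item 0.87 -> new Bin 3
  Item 0.81 -> new Bin 4
Total bins used = 4

4


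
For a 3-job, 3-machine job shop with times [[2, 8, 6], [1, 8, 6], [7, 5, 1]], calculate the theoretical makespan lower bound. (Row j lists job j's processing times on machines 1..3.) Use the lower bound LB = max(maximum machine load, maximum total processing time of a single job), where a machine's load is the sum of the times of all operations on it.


Machine loads:
  Machine 1: 2 + 1 + 7 = 10
  Machine 2: 8 + 8 + 5 = 21
  Machine 3: 6 + 6 + 1 = 13
Max machine load = 21
Job totals:
  Job 1: 16
  Job 2: 15
  Job 3: 13
Max job total = 16
Lower bound = max(21, 16) = 21

21


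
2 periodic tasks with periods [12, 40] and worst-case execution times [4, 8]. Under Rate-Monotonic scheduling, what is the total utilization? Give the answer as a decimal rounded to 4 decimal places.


Compute individual utilizations (exact fractions):
  Task 1: C/T = 4/12 = 1/3 (approx. 0.3333)
  Task 2: C/T = 8/40 = 1/5 (approx. 0.2)
Total utilization U = 1/3 + 1/5 = 8/15
Rounded to 4 decimal places: U = 0.5333
RM (Liu & Layland) bound for 2 tasks = 0.828427; compare with U = 8/15 (approx. 0.533333)
U <= bound, so schedulable by RM sufficient condition.

0.5333


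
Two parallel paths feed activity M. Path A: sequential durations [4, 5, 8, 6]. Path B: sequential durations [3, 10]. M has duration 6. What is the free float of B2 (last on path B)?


ES(B2) = sum of predecessors on chain B = 3
EF(B2) = ES + duration = 3 + 10 = 13
Successor of B2 is M. ES(M) = max(sum(A), sum(B)) = max(23, 13) = 23
Free float = ES(successor) - EF(current) = 23 - 13 = 10

10


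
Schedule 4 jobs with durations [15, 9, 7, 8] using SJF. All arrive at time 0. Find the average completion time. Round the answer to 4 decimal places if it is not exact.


SJF order (ascending): [7, 8, 9, 15]
Completion times:
  Job 1: burst=7, C=7
  Job 2: burst=8, C=15
  Job 3: burst=9, C=24
  Job 4: burst=15, C=39
Average completion = 85/4 = 21.25

21.25


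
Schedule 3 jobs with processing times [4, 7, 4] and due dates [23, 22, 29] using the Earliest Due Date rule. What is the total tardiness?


Sort by due date (EDD order): [(7, 22), (4, 23), (4, 29)]
Compute completion times and tardiness:
  Job 1: p=7, d=22, C=7, tardiness=max(0,7-22)=0
  Job 2: p=4, d=23, C=11, tardiness=max(0,11-23)=0
  Job 3: p=4, d=29, C=15, tardiness=max(0,15-29)=0
Total tardiness = 0

0
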